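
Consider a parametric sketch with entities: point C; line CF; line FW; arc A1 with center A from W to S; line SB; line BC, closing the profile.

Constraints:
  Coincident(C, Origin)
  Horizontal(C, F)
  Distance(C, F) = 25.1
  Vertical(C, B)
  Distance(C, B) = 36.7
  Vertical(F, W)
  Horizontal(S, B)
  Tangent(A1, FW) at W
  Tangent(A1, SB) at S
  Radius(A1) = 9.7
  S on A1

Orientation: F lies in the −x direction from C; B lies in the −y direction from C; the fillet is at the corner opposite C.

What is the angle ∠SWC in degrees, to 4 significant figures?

92.09°

C is at the origin; C and F share the same y with |CF| = 25.1 and F on the −x side, so F = (-25.10, 0.000). CB is vertical with |CB| = 36.7 and B on the −y side, so B = (0.000, -36.70). The virtual corner opposite C is at (-25.10, -36.70). Tangency of A1 to FW means the radius AW is perpendicular to FW and the tangent condition forces AS to be normal to SB, with radius 9.7, so the center A sits 9.7 in from both sides at A = (-15.40, -27.00). That places the tangent points at W = (-25.10, -27.00) on FW and S = (-15.40, -36.70) on SB. Then cos ∠SWC = WS·WC / (|WS||WC|), giving 92.09°.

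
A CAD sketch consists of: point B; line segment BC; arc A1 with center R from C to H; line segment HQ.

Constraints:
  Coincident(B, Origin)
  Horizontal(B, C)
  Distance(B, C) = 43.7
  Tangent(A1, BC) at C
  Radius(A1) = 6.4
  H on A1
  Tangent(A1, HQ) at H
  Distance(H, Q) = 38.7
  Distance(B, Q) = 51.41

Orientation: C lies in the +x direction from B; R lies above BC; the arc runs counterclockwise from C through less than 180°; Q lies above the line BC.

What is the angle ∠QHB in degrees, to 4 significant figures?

69.40°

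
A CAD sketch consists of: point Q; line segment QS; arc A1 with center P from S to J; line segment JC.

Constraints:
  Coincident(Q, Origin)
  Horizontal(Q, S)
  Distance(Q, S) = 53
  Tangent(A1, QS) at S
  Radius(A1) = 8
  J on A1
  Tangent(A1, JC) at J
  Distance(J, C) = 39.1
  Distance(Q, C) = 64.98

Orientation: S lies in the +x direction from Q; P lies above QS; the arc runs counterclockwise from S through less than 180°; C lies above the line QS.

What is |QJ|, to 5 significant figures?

61.368

Q is at the origin; Q and S share the same y with |QS| = 53.0 and S on the +x side, so S = (53.000, 0.0000). A1 meets QS tangentially, so PS is at right angles to QS, so P = S + (0, 8) = (53.000, 8.0000). Since PJ ⟂ JC (tangency), |PC| = √(8.0² + 39.1²) = 39.910 regardless of where J sits on A1. So C lies on both circle(Q, 64.98) and circle(P, 39.910); the above-QS intersection is C = (44.808, 47.060). J is the foot of the tangent from C: J = (60.342, 11.178).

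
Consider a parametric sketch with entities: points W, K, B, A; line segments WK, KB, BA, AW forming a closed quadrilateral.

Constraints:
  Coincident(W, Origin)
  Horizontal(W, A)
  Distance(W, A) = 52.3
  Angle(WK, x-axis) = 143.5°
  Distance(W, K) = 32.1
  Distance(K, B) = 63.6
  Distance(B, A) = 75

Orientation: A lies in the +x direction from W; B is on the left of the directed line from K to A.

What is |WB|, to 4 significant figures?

68.30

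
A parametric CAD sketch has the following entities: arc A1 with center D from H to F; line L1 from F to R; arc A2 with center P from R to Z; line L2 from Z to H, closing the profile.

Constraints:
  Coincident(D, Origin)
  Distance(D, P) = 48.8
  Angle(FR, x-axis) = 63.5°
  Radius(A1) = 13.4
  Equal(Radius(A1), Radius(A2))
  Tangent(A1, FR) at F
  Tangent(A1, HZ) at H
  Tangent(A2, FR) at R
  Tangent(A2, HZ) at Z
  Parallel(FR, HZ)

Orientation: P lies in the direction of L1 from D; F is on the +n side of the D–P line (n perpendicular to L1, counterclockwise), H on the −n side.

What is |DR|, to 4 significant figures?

50.61

Tangency of A1 to both parallel lines with radius 13.4 puts F and H at D ± 13.4·n: F = (-11.99, 5.979), H = (11.99, -5.979). Equal radii place R and Z the same way about P: R = P + 13.4·n = (9.782, 49.65), Z = P − 13.4·n = (33.77, 37.69). Then |DR| = |R − D| = 50.61.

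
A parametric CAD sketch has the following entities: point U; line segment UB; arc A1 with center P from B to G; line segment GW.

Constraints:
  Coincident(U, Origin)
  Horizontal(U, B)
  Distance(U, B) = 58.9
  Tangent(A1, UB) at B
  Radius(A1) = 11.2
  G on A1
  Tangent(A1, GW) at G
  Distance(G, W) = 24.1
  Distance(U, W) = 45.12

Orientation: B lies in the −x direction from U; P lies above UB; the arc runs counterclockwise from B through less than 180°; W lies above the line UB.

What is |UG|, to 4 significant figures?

49.61

Checks: |PG| = 11.20 ✓; ∠(PG, GW) = 90.00° ✓; |GW| = 24.10 ✓; |UW| = 45.12 ✓.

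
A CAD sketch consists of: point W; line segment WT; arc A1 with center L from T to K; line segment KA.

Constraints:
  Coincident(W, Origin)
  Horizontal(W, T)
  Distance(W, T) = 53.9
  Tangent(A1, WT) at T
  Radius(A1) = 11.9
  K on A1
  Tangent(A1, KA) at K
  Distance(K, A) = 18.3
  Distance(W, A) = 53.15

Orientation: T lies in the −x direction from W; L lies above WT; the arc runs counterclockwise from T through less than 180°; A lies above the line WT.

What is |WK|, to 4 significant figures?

43.90

Checks: ∠(LT, TW) = 90.00° ✓; |LT| = 11.90 ✓; |LK| = 11.90 ✓; ∠(LK, KA) = 90.00° ✓; |KA| = 18.30 ✓; |WA| = 53.15 ✓.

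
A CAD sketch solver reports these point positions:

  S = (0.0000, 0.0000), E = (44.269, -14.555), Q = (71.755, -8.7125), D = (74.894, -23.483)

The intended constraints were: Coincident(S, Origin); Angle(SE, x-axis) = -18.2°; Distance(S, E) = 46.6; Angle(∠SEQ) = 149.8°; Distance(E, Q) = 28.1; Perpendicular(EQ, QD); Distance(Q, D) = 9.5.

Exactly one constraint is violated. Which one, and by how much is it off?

Distance(Q, D) = 9.5 — off by 5.60.

S = (0.00, 0.00) ✓; SE at -18.20° ✓; |SE| = 46.60 ✓; ∠SEQ = 149.8° ✓; |EQ| = 28.10 ✓; ∠(EQ, QD) = 90.00° ✓; |QD| = 15.10 ✗.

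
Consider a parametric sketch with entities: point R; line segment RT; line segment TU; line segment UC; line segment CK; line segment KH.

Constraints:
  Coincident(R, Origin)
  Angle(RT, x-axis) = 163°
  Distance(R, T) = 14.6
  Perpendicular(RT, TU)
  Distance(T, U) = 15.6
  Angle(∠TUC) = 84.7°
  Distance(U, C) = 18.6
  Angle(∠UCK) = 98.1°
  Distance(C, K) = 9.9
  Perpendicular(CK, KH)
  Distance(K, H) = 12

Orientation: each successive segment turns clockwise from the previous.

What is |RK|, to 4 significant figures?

5.945

R is at the origin; RT runs at 163.0° with length 14.6, so T = (-13.96, 4.269). RT ⟂ TU, so TU runs at 73.00°; with |TU| = 15.6, U = (-9.401, 19.19). ∠TUC = 84.7° gives UC at -22.30° from the x-axis; with |UC| = 18.6, C = (7.808, 12.13). ∠UCK = 98.1° gives CK at -104.2° from the x-axis; with |CK| = 9.9, K = (5.379, 2.532). Then |RK| = |K − R| = 5.945.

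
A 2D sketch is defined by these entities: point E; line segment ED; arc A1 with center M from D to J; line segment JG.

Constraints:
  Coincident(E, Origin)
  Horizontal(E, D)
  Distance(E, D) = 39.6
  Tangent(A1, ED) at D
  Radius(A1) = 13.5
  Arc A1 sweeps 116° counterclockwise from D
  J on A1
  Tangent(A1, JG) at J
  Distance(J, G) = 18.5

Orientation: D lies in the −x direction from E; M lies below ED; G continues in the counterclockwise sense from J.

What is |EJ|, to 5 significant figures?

55.258

The tangent condition forces MD to be normal to ED, so M = D + (0, -13.5) = (-39.600, -13.500). On A1, D sits at bearing 90° from M; a 116° counterclockwise sweep puts J at bearing 206°, so J = M + 13.5·(cos 206°, sin 206°) = (-51.734, -19.418). Then |EJ| = |J − E| = 55.258.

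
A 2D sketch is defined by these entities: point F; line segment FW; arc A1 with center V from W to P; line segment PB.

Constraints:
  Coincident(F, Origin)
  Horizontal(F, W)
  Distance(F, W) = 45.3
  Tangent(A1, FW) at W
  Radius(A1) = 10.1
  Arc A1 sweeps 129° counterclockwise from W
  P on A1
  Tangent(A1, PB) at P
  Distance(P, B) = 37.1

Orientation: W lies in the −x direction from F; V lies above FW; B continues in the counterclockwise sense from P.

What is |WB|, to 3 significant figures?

47.9

F is at the origin; F and W share the same y with |FW| = 45.3 and W on the −x side, so W = (-45.3, 0.00). A1 meets FW tangentially, so VW is at right angles to FW, so V = W + (0, 10.1) = (-45.3, 10.1). On A1, W sits at bearing -90° from V; a 129° counterclockwise sweep puts P at bearing 39°, so P = V + 10.1·(cos 39°, sin 39°) = (-37.5, 16.5). Tangency of A1 to PB means the radius VP is perpendicular to PB, so PB runs along (−sin 39°, cos 39°); with |PB| = 37.1, B = (-60.8, 45.3). Then |WB| = |B − W| = 47.9.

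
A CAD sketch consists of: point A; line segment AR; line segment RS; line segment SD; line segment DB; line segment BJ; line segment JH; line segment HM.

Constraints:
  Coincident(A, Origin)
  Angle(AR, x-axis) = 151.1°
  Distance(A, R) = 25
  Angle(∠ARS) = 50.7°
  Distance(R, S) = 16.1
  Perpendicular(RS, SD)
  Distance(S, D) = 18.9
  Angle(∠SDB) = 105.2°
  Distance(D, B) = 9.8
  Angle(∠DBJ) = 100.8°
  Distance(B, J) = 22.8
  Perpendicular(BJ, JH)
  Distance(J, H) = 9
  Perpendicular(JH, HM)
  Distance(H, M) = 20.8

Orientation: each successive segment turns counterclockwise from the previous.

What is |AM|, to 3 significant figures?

4.13

A is at the origin; AR runs at 151.1° with length 25.0, so R = (-21.9, 12.1). ∠ARS = 50.7° gives RS at -79.6° from the x-axis; with |RS| = 16.1, S = (-19.0, -3.75). RS is perpendicular to SD, so SD runs at 10.4°; with |SD| = 18.9, D = (-0.391, -0.342). ∠SDB = 105.2° gives DB at 85.2° from the x-axis; with |DB| = 9.8, B = (0.429, 9.42). ∠DBJ = 100.8° gives BJ at 164° from the x-axis; with |BJ| = 22.8, J = (-21.5, 15.6). BJ is perpendicular to JH, so JH runs at -106°; with |JH| = 9.0, H = (-24.0, 6.89). JH ⟂ HM, so HM runs at -15.6°; with |HM| = 20.8, M = (-3.92, 1.29). Then |AM| = |M − A| = 4.13.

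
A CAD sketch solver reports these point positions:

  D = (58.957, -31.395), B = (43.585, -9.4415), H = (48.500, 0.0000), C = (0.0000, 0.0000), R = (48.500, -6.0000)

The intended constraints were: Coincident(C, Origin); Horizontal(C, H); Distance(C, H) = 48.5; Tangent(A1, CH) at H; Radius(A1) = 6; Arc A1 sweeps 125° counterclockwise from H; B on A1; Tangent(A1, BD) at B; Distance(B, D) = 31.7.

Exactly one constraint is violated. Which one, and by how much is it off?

Distance(B, D) = 31.7 — off by 4.90.

C = (0.00, 0.00) ✓; C.y = 0.00, H.y = 0.00 ✓; |CH| = 48.50 ✓; ∠(RH, HC) = 90.00° ✓; |RH| = 6.000 ✓; bearing(R→B) − bearing(R→H) = 125.0° ✓; |RB| = 6.000 ✓; ∠(RB, BD) = 90.00° ✓; |BD| = 26.80 ✗.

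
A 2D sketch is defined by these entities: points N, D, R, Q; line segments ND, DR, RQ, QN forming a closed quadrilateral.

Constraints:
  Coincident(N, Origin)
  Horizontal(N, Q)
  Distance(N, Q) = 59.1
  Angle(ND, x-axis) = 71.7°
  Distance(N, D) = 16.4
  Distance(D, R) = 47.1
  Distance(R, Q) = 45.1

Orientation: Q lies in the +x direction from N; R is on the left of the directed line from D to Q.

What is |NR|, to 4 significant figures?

61.01

N is at the origin; NQ is horizontal with |NQ| = 59.1 and Q in +x, so Q = (59.1, 0). ND runs at 71.7° with |ND| = 16.4, so D = (5.149, 15.57). R is determined by |DR| = 47.1 and |RQ| = 45.1 together: it lies at the intersection of circle(D, 47.1) and circle(Q, 45.1). With |DQ| = 56.15, the foot of the radical line on DQ is 29.72 from D and the perpendicular offset is √(47.1² − 29.72²) = 36.54. Taking the left-of-DQ solution: R = (43.83, 42.44).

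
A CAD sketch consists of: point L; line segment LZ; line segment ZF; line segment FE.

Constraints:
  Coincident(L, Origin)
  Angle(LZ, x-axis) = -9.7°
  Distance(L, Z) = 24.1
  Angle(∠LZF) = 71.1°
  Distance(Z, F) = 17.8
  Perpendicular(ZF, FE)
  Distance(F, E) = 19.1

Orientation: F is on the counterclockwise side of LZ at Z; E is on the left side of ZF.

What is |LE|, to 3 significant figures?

10.7

L is at the origin; LZ runs at -9.7° with length 24.1, so Z = 24.1·(cos -9.7°, sin -9.7°) = (23.8, -4.06). ∠LZF = 71.1°, so ZF runs at -9.7° + (180° − 71.1°) = 99.2° from the x-axis; with |ZF| = 17.8, F = Z + 17.8·(cos 99.2°, sin 99.2°) = (20.9, 13.5). ZF ⟂ FE; with |FE| = 19.1 on the left of ZF, E = F + 19.1·(-0.987, -0.160) = (2.06, 10.5). Then |LE| = |E − L| = 10.7.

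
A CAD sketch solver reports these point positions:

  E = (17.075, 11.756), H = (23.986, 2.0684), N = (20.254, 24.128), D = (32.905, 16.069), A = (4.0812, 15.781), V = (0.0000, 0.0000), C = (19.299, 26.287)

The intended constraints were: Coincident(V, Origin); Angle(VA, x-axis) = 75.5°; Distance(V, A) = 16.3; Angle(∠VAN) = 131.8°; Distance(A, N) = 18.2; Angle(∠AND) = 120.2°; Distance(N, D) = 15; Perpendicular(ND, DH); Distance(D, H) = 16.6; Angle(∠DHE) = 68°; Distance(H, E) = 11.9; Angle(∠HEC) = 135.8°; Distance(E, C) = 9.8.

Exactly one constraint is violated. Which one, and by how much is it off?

Distance(E, C) = 9.8 — off by 4.90.

V = (0.00, 0.00) ✓; VA at 75.50° ✓; |VA| = 16.30 ✓; ∠VAN = 131.8° ✓; |AN| = 18.20 ✓; ∠AND = 120.2° ✓; |ND| = 15.00 ✓; ∠(ND, DH) = 90.00° ✓; |DH| = 16.60 ✓; ∠DHE = 68.00° ✓; |HE| = 11.90 ✓; ∠HEC = 135.8° ✓; |EC| = 14.70 ✗.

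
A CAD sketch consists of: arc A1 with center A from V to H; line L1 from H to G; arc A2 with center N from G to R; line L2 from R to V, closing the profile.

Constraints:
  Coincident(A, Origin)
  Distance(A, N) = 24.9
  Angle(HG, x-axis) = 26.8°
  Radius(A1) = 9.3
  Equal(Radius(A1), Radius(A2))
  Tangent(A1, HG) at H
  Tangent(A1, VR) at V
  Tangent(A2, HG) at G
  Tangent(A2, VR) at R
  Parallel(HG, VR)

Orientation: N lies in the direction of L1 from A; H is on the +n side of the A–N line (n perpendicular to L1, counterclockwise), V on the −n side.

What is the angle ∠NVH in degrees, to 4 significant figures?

69.52°

The slot axis is L1's direction at 26.8°, so u = (cos 26.8°, sin 26.8°) = (0.8926, 0.4509) and n = (−sin 26.8°, cos 26.8°) = (-0.4509, 0.8926). A is at the origin and N lies 24.9 along u from A, so N = 24.9·u = (22.23, 11.23). Tangency of A1 to both parallel lines with radius 9.3 puts H and V at A ± 9.3·n: H = (-4.193, 8.301), V = (4.193, -8.301). Then cos ∠NVH = VN·VH / (|VN||VH|), giving 69.52°.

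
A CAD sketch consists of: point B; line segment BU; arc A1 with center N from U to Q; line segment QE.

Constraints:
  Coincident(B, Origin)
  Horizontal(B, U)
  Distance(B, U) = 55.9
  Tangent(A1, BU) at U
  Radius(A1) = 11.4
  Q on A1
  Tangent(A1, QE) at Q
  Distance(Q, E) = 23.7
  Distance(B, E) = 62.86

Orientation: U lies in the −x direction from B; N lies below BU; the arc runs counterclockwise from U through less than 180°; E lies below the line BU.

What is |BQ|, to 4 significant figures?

67.51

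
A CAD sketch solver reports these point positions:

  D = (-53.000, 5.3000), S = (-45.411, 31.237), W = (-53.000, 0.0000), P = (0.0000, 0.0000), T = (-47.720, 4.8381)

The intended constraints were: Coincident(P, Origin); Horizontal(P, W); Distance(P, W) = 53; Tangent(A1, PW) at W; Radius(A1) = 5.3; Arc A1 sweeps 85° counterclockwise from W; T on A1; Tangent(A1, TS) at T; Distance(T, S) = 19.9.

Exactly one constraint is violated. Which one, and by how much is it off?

Distance(T, S) = 19.9 — off by 6.60.

P = (0.00, 0.00) ✓; P.y = 0.00, W.y = 0.00 ✓; |PW| = 53.00 ✓; ∠(DW, WP) = 90.00° ✓; |DW| = 5.300 ✓; bearing(D→T) − bearing(D→W) = 85.00° ✓; |DT| = 5.300 ✓; ∠(DT, TS) = 90.00° ✓; |TS| = 26.50 ✗.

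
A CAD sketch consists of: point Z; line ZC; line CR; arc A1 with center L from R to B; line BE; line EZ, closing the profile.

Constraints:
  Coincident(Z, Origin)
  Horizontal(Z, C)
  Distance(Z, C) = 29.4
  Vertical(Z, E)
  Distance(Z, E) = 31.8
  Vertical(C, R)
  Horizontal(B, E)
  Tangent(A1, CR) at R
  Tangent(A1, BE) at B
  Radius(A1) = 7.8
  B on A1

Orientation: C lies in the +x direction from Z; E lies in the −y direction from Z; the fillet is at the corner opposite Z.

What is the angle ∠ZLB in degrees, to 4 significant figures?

138.0°

The virtual corner opposite Z is at (29.40, -31.80). Tangency of A1 to CR means the radius LR is perpendicular to CR and the tangent condition forces LB to be normal to BE, with radius 7.8, so the center L sits 7.8 in from both sides at L = (21.60, -24.00). That places the tangent points at R = (29.40, -24.00) on CR and B = (21.60, -31.80) on BE. Then cos ∠ZLB = LZ·LB / (|LZ||LB|), giving 138.0°.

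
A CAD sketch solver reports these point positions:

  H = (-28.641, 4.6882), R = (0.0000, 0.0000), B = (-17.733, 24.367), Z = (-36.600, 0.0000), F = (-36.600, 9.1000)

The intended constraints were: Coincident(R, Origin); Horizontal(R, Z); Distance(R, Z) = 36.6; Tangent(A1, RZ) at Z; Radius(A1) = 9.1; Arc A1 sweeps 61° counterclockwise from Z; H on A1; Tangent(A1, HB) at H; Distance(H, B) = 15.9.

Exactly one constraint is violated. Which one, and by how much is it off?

Distance(H, B) = 15.9 — off by 6.60.

R = (0.00, 0.00) ✓; R.y = 0.00, Z.y = 0.00 ✓; |RZ| = 36.60 ✓; ∠(FZ, ZR) = 90.00° ✓; |FZ| = 9.100 ✓; bearing(F→H) − bearing(F→Z) = 61.00° ✓; |FH| = 9.100 ✓; ∠(FH, HB) = 90.00° ✓; |HB| = 22.50 ✗.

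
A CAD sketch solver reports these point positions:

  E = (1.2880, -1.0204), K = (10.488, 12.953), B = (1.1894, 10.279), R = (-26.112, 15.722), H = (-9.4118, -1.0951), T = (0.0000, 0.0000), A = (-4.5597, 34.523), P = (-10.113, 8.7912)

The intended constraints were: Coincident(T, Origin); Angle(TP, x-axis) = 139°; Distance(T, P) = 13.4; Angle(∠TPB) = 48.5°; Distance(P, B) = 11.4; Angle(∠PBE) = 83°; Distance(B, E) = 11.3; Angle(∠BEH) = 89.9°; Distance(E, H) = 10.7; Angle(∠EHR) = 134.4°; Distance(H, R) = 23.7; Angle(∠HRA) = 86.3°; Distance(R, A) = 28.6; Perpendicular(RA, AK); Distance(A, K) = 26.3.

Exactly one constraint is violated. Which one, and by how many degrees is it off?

Perpendicular(RA, AK) — off by 6.20°.

T = (0.00, 0.00) ✓; TP at 139.0° ✓; |TP| = 13.40 ✓; ∠TPB = 48.50° ✓; |PB| = 11.40 ✓; ∠PBE = 83.00° ✓; |BE| = 11.30 ✓; ∠BEH = 89.90° ✓; |EH| = 10.70 ✓; ∠EHR = 134.4° ✓; |HR| = 23.70 ✓; ∠HRA = 86.30° ✓; |RA| = 28.60 ✓; ∠(RA, AK) = 96.20° ✗; |AK| = 26.30 ✓.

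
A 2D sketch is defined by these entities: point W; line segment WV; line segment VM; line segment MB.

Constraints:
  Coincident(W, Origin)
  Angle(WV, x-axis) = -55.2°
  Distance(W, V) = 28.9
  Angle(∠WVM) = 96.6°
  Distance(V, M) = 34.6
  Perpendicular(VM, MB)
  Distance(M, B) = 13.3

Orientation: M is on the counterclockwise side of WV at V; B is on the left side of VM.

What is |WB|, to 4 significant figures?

40.93

∠WVM = 96.6°, so VM runs at -55.2° + (180° − 96.6°) = 28.20° from the x-axis; with |VM| = 34.6, M = V + 34.6·(cos 28.20°, sin 28.20°) = (46.99, -7.381). VM is perpendicular to MB; with |MB| = 13.3 on the left of VM, B = M + 13.3·(-0.4726, 0.8813) = (40.70, 4.340). Then |WB| = |B − W| = 40.93.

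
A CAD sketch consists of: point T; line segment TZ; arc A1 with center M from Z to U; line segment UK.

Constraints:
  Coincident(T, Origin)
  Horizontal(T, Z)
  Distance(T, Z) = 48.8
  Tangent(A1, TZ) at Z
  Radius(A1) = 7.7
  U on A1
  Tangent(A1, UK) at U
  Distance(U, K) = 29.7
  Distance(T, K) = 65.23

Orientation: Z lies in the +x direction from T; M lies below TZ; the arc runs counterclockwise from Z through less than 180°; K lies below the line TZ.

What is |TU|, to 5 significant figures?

43.008

Checks: |MU| = 7.700 ✓; ∠(MU, UK) = 90.00° ✓; |UK| = 29.70 ✓; |TK| = 65.23 ✓.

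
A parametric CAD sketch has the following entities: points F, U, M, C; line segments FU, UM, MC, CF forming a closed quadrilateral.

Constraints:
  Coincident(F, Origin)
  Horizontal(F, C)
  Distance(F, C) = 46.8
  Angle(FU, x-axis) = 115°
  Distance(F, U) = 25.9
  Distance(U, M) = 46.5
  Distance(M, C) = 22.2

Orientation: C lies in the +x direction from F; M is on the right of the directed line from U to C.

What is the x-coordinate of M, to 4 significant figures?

25.32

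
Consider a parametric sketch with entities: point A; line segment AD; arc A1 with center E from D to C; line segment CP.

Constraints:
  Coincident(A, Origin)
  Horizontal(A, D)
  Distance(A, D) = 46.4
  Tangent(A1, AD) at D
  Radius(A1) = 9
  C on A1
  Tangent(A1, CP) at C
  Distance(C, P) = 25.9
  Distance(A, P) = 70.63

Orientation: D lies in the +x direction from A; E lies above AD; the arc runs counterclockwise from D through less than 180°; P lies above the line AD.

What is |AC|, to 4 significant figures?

55.14

A is at the origin; AD is horizontal with |AD| = 46.4 and D on the +x side, so D = (46.40, 0.000). Since A1 is tangent to AD there, ED ⟂ AD, so E = D + (0, 9) = (46.40, 9.000). Since EC ⟂ CP (tangency), |EP| = √(9.0² + 25.9²) = 27.42 regardless of where C sits on A1. So P lies on both circle(A, 70.63) and circle(E, 27.42); the above-AD intersection is P = (63.89, 30.12). C is the foot of the tangent from P: C = (54.83, 5.854).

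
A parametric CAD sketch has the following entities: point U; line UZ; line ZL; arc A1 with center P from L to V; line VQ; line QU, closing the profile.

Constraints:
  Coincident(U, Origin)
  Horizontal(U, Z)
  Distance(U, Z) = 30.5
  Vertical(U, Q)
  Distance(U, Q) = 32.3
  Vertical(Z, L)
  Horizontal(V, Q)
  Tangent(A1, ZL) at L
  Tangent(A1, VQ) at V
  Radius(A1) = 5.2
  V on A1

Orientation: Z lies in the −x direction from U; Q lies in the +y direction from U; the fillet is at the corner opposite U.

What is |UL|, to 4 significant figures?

40.80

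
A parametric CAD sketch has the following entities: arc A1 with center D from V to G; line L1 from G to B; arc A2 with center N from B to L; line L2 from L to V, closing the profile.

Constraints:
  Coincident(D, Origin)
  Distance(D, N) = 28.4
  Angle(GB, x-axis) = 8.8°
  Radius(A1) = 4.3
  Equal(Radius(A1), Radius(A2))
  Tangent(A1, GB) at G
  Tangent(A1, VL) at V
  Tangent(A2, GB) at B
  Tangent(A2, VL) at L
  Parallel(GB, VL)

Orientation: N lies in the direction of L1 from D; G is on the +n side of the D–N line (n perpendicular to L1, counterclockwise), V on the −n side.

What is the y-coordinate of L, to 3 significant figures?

0.0954

The slot axis is L1's direction at 8.8°, so u = (cos 8.8°, sin 8.8°) = (0.988, 0.153) and n = (−sin 8.8°, cos 8.8°) = (-0.153, 0.988). D is at the origin and N lies 28.4 along u from D, so N = 28.4·u = (28.1, 4.34). Tangency of A1 to both parallel lines with radius 4.3 puts G and V at D ± 4.3·n: G = (-0.658, 4.25), V = (0.658, -4.25). Equal radii place B and L the same way about N: B = N + 4.3·n = (27.4, 8.59), L = N − 4.3·n = (28.7, 0.0954). So L.y = 0.0954.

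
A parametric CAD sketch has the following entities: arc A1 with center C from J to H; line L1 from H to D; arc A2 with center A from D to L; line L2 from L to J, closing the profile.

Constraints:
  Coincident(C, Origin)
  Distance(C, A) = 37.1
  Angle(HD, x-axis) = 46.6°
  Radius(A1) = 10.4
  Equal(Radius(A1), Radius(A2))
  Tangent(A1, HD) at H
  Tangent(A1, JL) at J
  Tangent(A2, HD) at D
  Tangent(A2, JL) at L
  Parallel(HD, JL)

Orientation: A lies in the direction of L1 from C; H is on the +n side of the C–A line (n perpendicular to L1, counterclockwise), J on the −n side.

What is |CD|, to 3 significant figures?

38.5

The slot axis is L1's direction at 46.6°, so u = (cos 46.6°, sin 46.6°) = (0.687, 0.727) and n = (−sin 46.6°, cos 46.6°) = (-0.727, 0.687). C is at the origin and A lies 37.1 along u from C, so A = 37.1·u = (25.5, 27.0). Tangency of A1 to both parallel lines with radius 10.4 puts H and J at C ± 10.4·n: H = (-7.56, 7.15), J = (7.56, -7.15). Equal radii place D and L the same way about A: D = A + 10.4·n = (17.9, 34.1), L = A − 10.4·n = (33.0, 19.8). Then |CD| = |D − C| = 38.5.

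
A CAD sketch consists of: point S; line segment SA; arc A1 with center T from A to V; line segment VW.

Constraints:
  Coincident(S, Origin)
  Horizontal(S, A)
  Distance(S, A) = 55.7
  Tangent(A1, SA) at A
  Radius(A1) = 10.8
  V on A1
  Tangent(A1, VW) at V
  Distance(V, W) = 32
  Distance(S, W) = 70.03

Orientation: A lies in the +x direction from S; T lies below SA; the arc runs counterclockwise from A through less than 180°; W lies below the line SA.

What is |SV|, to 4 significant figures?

47.35

Checks: |TV| = 10.80 ✓; ∠(TV, VW) = 90.00° ✓; |VW| = 32.00 ✓; |SW| = 70.03 ✓.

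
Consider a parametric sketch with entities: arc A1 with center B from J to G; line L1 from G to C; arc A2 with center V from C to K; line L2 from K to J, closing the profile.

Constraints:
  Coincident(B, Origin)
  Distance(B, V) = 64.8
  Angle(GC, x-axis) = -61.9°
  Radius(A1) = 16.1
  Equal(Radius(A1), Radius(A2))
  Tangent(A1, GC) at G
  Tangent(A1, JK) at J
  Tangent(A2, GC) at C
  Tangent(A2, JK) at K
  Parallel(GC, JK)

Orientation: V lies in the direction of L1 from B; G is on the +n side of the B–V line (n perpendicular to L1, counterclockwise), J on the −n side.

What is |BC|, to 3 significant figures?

66.8

The slot axis is L1's direction at -61.9°, so u = (cos -61.9°, sin -61.9°) = (0.471, -0.882) and n = (−sin -61.9°, cos -61.9°) = (0.882, 0.471). B is at the origin and V lies 64.8 along u from B, so V = 64.8·u = (30.5, -57.2). Tangency of A1 to both parallel lines with radius 16.1 puts G and J at B ± 16.1·n: G = (14.2, 7.58), J = (-14.2, -7.58). Equal radii place C and K the same way about V: C = V + 16.1·n = (44.7, -49.6), K = V − 16.1·n = (16.3, -64.7). Then |BC| = |C − B| = 66.8.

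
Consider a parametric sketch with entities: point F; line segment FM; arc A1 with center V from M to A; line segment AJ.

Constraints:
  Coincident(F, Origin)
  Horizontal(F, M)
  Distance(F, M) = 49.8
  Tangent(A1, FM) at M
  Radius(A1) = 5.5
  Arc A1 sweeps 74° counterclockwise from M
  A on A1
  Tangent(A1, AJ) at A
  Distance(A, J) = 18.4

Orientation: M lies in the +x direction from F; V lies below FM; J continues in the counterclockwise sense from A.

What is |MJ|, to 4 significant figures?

24.02

On A1, M sits at bearing 90° from V; a 74° counterclockwise sweep puts A at bearing 164°, so A = V + 5.5·(cos 164°, sin 164°) = (44.51, -3.984). A1 meets AJ tangentially, so VA is at right angles to AJ, so AJ runs along (−sin 164°, cos 164°); with |AJ| = 18.4, J = (39.44, -21.67). Then |MJ| = |J − M| = 24.02.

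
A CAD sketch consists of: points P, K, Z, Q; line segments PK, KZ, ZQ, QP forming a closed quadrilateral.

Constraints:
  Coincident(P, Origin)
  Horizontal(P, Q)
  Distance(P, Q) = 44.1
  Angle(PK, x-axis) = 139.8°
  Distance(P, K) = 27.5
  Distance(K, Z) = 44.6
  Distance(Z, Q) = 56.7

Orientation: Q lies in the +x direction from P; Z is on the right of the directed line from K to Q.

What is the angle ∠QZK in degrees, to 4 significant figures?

82.61°

P is at the origin; PQ is horizontal with |PQ| = 44.1 and Q in +x, so Q = (44.1, 0). PK runs at 139.8° with |PK| = 27.5, so K = (-21.00, 17.75). Z is determined by |KZ| = 44.6 and |ZQ| = 56.7 together: it lies at the intersection of circle(K, 44.6) and circle(Q, 56.7). With |KQ| = 67.48, the foot of the radical line on KQ is 24.66 from K and the perpendicular offset is √(44.6² − 24.66²) = 37.16. Taking the right-of-KQ solution: Z = (-6.990, -24.59).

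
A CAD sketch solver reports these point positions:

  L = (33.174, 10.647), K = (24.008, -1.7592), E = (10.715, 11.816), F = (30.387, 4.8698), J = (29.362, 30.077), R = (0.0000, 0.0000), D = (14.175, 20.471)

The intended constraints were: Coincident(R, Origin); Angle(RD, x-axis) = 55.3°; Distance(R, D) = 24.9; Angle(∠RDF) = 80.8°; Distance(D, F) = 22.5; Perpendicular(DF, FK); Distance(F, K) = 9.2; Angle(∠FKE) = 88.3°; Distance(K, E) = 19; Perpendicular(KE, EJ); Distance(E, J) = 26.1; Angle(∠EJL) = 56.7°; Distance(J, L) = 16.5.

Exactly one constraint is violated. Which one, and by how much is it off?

Distance(J, L) = 16.5 — off by 3.30.

R = (0.00, 0.00) ✓; RD at 55.30° ✓; |RD| = 24.90 ✓; ∠RDF = 80.80° ✓; |DF| = 22.50 ✓; ∠(DF, FK) = 90.00° ✓; |FK| = 9.200 ✓; ∠FKE = 88.30° ✓; |KE| = 19.00 ✓; ∠(KE, EJ) = 90.00° ✓; |EJ| = 26.10 ✓; ∠EJL = 56.70° ✓; |JL| = 19.80 ✗.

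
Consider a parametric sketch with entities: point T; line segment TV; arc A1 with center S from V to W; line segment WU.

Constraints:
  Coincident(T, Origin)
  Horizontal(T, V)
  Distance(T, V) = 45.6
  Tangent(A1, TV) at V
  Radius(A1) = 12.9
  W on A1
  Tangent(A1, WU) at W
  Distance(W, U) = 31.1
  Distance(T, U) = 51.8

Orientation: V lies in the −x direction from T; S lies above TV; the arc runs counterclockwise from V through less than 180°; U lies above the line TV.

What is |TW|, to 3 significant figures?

34.8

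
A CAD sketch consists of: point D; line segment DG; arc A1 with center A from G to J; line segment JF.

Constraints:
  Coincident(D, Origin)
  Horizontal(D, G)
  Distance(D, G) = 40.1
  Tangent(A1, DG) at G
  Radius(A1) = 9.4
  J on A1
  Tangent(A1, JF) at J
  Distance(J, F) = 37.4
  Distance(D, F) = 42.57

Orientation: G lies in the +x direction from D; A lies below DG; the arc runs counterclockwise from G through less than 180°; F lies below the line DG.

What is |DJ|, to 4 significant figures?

32.03

D is at the origin; DG is horizontal with |DG| = 40.1 and G on the +x side, so G = (40.10, 0.000). Since A1 is tangent to DG there, AG ⟂ DG, so A = G + (0, -9.4) = (40.10, -9.400). Since AJ ⟂ JF (tangency), |AF| = √(9.4² + 37.4²) = 38.56 regardless of where J sits on A1. So F lies on both circle(D, 42.57) and circle(A, 38.56); the below-DG intersection is F = (15.95, -39.47). J is the foot of the tangent from F: J = (31.56, -5.478).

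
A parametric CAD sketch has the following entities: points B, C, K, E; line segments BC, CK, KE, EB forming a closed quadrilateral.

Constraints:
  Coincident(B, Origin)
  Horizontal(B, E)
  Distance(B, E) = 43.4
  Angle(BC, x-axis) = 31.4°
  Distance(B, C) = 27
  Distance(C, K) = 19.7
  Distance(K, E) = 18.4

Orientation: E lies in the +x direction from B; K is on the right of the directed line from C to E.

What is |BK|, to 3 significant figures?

26.4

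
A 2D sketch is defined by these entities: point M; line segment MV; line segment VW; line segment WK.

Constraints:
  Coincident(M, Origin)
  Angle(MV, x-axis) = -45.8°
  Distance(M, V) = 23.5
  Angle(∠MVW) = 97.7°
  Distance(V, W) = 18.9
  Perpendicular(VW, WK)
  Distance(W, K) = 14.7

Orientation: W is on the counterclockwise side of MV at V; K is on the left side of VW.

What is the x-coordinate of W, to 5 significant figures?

31.576

M is at the origin; MV runs at -45.8° with length 23.5, so V = 23.5·(cos -45.8°, sin -45.8°) = (16.383, -16.847). ∠MVW = 97.7°, so VW runs at -45.8° + (180° − 97.7°) = 36.500° from the x-axis; with |VW| = 18.9, W = V + 18.9·(cos 36.500°, sin 36.500°) = (31.576, -5.6052). So W.x = 31.576.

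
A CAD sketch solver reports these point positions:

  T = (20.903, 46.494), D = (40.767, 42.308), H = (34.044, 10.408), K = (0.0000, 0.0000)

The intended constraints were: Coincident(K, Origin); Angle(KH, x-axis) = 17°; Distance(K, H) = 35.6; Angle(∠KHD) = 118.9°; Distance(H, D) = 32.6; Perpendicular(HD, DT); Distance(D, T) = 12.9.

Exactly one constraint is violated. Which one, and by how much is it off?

Distance(D, T) = 12.9 — off by 7.40.

K = (0.00, 0.00) ✓; KH at 17.00° ✓; |KH| = 35.60 ✓; ∠KHD = 118.9° ✓; |HD| = 32.60 ✓; ∠(HD, DT) = 90.00° ✓; |DT| = 20.30 ✗.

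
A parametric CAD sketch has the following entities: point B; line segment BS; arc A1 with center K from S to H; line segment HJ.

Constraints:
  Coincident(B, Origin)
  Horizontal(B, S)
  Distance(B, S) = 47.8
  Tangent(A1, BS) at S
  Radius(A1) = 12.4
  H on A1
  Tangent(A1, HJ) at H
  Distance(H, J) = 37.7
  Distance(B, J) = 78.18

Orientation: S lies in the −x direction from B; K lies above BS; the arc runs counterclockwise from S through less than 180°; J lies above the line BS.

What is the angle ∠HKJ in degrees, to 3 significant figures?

71.8°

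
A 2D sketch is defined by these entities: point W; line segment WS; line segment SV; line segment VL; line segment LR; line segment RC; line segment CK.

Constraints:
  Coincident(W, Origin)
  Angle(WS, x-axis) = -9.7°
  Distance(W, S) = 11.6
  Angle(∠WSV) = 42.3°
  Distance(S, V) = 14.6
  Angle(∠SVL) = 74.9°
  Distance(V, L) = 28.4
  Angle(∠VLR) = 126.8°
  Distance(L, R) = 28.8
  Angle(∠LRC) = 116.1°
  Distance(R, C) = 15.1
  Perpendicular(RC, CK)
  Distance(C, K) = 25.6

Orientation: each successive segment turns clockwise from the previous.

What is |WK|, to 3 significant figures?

22.2

W is at the origin; WS runs at -9.7° with length 11.6, so S = (11.4, -1.95). ∠WSV = 42.3° gives SV at -147° from the x-axis; with |SV| = 14.6, V = (-0.866, -9.82). ∠SVL = 74.9° gives VL at 108° from the x-axis; with |VL| = 28.4, L = (-9.41, 17.3). ∠VLR = 126.8° gives LR at 54.3° from the x-axis; with |LR| = 28.8, R = (7.40, 40.7). ∠LRC = 116.1° gives RC at -9.60° from the x-axis; with |RC| = 15.1, C = (22.3, 38.1). RC is perpendicular to CK, so CK runs at -99.6°; with |CK| = 25.6, K = (18.0, 12.9). Then |WK| = |K − W| = 22.2.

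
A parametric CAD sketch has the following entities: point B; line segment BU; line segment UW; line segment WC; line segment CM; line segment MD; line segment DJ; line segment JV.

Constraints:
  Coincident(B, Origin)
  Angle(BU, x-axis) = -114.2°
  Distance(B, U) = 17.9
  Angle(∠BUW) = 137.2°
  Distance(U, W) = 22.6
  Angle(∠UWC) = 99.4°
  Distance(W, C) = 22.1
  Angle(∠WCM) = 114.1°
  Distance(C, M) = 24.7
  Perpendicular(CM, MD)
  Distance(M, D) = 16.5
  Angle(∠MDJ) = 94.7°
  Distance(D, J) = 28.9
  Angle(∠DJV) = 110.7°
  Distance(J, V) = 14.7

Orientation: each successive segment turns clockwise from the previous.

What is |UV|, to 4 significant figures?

33.78

B is at the origin; BU runs at -114.2° with length 17.9, so U = (-7.338, -16.33). ∠BUW = 137.2° gives UW at -157.0° from the x-axis; with |UW| = 22.6, W = (-28.14, -25.16). ∠UWC = 99.4° gives WC at 122.4° from the x-axis; with |WC| = 22.1, C = (-39.98, -6.498). ∠WCM = 114.1° gives CM at 56.50° from the x-axis; with |CM| = 24.7, M = (-26.35, 14.10). CM is perpendicular to MD, so MD runs at -33.50°; with |MD| = 16.5, D = (-12.59, 4.992). ∠MDJ = 94.7° gives DJ at -118.8° from the x-axis; with |DJ| = 28.9, J = (-26.51, -20.33). ∠DJV = 110.7° gives JV at 171.9° from the x-axis; with |JV| = 14.7, V = (-41.07, -18.26). Then |UV| = |V − U| = 33.78.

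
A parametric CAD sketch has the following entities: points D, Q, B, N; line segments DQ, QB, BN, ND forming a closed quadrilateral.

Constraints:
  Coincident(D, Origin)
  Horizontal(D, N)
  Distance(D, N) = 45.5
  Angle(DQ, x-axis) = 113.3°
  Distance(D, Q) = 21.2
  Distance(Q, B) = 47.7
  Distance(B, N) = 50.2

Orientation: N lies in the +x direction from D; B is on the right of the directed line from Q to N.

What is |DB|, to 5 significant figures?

27.008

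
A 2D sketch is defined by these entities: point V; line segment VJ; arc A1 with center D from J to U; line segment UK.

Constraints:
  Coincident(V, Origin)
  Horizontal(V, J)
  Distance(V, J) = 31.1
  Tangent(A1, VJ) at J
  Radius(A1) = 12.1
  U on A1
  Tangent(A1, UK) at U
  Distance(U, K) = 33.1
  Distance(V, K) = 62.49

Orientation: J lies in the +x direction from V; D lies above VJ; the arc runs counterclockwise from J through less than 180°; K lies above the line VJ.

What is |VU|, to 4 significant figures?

44.87

Checks: |DU| = 12.10 ✓; ∠(DU, UK) = 90.00° ✓; |UK| = 33.10 ✓; |VK| = 62.49 ✓.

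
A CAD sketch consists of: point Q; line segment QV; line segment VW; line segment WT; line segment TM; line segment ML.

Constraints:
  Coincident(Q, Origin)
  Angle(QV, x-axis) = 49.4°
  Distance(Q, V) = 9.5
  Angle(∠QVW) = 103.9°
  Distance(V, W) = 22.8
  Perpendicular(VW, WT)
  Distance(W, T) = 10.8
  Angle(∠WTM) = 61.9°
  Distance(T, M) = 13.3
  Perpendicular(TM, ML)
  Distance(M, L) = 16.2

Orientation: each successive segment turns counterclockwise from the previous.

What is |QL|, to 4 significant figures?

28.29

Q is at the origin; QV runs at 49.4° with length 9.5, so V = (6.182, 7.213). ∠QVW = 103.9° gives VW at 125.5° from the x-axis; with |VW| = 22.8, W = (-7.058, 25.77). VW ⟂ WT, so WT runs at -144.5°; with |WT| = 10.8, T = (-15.85, 19.50). ∠WTM = 61.9° gives TM at -26.40° from the x-axis; with |TM| = 13.3, M = (-3.937, 13.59). TM ⟂ ML, so ML runs at 63.60°; with |ML| = 16.2, L = (3.266, 28.10). Then |QL| = |L − Q| = 28.29.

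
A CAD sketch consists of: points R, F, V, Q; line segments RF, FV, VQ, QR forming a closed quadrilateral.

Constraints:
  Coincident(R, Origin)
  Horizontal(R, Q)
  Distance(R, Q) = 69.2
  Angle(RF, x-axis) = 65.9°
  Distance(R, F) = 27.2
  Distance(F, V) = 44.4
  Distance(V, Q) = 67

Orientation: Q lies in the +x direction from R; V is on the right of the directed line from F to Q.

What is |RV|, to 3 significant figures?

19.8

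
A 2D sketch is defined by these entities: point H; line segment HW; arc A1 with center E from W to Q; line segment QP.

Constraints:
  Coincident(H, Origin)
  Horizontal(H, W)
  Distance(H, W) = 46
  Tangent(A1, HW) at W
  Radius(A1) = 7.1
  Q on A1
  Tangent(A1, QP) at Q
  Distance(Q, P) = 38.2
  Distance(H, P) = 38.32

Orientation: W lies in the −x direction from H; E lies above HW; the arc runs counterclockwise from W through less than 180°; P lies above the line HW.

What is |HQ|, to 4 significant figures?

40.35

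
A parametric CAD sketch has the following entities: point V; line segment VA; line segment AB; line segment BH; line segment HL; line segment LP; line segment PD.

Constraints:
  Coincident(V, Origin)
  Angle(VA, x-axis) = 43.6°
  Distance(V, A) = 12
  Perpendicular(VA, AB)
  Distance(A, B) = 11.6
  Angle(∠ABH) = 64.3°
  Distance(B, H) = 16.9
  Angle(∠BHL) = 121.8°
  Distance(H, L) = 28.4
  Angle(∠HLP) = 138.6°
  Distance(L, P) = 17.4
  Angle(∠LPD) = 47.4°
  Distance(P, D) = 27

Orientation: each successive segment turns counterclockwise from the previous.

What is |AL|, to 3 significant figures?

30.1

V is at the origin; VA runs at 43.6° with length 12.0, so A = (8.69, 8.28). The perpendicularity gives AB at right angles to VA, so AB runs at 134°; with |AB| = 11.6, B = (0.690, 16.7). ∠ABH = 64.3° gives BH at -111° from the x-axis; with |BH| = 16.9, H = (-5.28, 0.867). ∠BHL = 121.8° gives HL at -52.5° from the x-axis; with |HL| = 28.4, L = (12.0, -21.7). Then |AL| = |L − A| = 30.1.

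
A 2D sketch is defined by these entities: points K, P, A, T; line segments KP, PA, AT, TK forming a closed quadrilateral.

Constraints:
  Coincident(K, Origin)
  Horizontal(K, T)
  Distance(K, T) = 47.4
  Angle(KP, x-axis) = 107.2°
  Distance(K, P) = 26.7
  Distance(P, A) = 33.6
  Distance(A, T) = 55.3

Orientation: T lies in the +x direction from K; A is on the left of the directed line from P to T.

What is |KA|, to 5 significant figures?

50.217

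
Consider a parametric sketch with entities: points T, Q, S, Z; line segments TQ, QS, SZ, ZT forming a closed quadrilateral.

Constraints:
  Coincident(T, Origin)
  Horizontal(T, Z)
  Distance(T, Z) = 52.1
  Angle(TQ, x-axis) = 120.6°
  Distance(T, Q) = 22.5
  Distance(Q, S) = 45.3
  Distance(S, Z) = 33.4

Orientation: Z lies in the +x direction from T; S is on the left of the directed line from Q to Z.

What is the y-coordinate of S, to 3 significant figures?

27.5

Checks: |QS| = 45.30 ✓; |SZ| = 33.40 ✓.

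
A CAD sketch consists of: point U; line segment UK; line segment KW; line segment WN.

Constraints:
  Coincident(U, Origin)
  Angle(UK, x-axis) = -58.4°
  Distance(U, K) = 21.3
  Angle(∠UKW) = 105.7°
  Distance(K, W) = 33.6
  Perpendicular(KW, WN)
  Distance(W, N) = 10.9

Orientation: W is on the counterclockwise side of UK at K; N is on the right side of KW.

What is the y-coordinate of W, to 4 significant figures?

-8.937

U is at the origin; UK runs at -58.4° with length 21.3, so K = 21.3·(cos -58.4°, sin -58.4°) = (11.16, -18.14). ∠UKW = 105.7°, so KW runs at -58.4° + (180° − 105.7°) = 15.90° from the x-axis; with |KW| = 33.6, W = K + 33.6·(cos 15.90°, sin 15.90°) = (43.48, -8.937). So W.y = -8.937.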